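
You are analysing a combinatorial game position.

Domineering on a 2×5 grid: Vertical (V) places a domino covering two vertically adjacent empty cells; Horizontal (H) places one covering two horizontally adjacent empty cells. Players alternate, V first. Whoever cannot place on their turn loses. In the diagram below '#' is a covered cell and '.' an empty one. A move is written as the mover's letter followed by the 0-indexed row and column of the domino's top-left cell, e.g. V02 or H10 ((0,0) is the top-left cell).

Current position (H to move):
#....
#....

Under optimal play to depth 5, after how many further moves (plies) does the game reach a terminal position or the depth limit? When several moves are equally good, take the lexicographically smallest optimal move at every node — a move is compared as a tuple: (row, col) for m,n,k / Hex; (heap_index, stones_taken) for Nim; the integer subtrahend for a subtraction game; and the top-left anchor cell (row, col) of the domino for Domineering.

ply 1, H at #..../#.... | H01=-1→###../#....; H02=+1→#.##./#....*; H03=-1→#..##/#....; H11=-1→#..../###..; H12=+1→#..../#.##.; H13=-1→#..../#..##
ply 2, V at #.##./#.... | V01=-1→####./##...*; V04=-1→#.###/#...#
ply 3, H at ####./##... | H12=-1→####./####.; H13=+1→####./##.##*
ply 4: ####./##.## is terminal -1 (V); from #..../#.... depth 5

PV length from [#..../#....]: 3 plies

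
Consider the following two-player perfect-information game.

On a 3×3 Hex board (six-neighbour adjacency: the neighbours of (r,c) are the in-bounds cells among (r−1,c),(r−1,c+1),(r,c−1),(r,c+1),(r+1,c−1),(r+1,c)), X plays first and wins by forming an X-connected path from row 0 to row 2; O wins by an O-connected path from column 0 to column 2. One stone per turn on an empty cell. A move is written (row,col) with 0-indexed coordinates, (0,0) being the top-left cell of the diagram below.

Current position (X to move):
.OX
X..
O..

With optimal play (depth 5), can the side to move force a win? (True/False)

X winning at [.OX/X../O..]: True

[.OX/X../O..] X move#1: (0,0):-1/XOX/X../O.., (1,1):-1/.OX/XX./O.., (1,2):+1/.OX/X.X/O..*, (2,1):+1/.OX/X../OX., (2,2):-1/.OX/X../O.X
[.OX/X.X/O..] O move#2: (0,0):-1/OOX/X.X/O..*, (1,1):-1/.OX/XOX/O.., (2,1):-1/.OX/X.X/OO., (2,2):-1/.OX/X.X/O.O
[OOX/X.X/O..] X move#3: (1,1):+1/OOX/XXX/O..*, (2,1):+1/OOX/X.X/OX., (2,2):+1/OOX/X.X/O.X
[OOX/XXX/O..] O move#4: (2,1):-1/OOX/XXX/OO.*, (2,2):-1/OOX/XXX/O.O
[OOX/XXX/OO.] X move#5: (2,2):+1/OOX/XXX/OOX*
[OOX/XXX/OOX] end (terminal -1, O#6); searched .OX/X../O.. to 5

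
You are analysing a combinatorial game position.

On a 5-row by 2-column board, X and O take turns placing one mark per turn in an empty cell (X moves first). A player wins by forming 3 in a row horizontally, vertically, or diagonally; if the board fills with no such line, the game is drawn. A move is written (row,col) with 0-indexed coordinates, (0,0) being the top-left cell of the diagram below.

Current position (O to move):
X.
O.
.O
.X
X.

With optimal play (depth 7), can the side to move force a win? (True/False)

O winning at [X./O./.O/.X/X.]: False

ply 1, O at X./O./.O/.X/X. | (0,1)=+0→XO/O./.O/.X/X.*; (1,1)=+0→X./OO/.O/.X/X.; (2,0)=+0→X./O./OO/.X/X.; (3,0)=+0→X./O./.O/OX/X.; (4,1)=+0→X./O./.O/.X/XO
ply 2, X at XO/O./.O/.X/X. | (1,1)=+0→XO/OX/.O/.X/X.*; (2,0)=-1→XO/O./XO/.X/X.; (3,0)=-1→XO/O./.O/XX/X.; (4,1)=-1→XO/O./.O/.X/XX
ply 3, O at XO/OX/.O/.X/X. | (2,0)=+0→XO/OX/OO/.X/X.*; (3,0)=+0→XO/OX/.O/OX/X.; (4,1)=+0→XO/OX/.O/.X/XO
ply 4, X at XO/OX/OO/.X/X. | (3,0)=+0→XO/OX/OO/XX/X.*; (4,1)=-1→XO/OX/OO/.X/XX
ply 5, O at XO/OX/OO/XX/X. | (4,1)=+0→XO/OX/OO/XX/XO*
ply 6: XO/OX/OO/XX/XO is terminal +0 (X); from X./O./.O/.X/X. depth 7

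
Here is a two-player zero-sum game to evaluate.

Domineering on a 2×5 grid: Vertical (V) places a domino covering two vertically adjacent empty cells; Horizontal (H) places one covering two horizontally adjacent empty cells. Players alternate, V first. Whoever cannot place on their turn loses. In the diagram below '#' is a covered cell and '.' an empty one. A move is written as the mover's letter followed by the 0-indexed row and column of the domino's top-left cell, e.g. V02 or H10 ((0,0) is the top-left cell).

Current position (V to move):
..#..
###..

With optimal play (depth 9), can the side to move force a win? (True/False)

V winning at [..#../###..]: True

ply 1, V at ..#../###.. | V03=+1→..##./####.*; V04=+1→..#.#/###.#
ply 2, H at ..##./####. | H00=-1→####./####.*
ply 3, V at ####./####. | V04=+1→#####/#####*
ply 4: #####/##### is terminal -1 (H); from ..#../###.. depth 9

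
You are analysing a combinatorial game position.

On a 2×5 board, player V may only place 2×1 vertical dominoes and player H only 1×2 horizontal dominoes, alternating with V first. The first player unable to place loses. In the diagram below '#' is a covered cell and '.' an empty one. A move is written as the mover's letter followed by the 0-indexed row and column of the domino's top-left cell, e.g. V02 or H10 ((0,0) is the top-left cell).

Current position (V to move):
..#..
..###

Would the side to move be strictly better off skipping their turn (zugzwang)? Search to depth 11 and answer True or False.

zugzwang(..#../..###, V) = False

p1 V@[..#../..###]: V00[#.#../#.###]+1* V01[.##../.####]+1
p2 H@[#.#../#.###]: H03[#.###/#.###]-1*
p3 V@[#.###/#.###]: V01[#####/#####]+1*
p4 H@[#####/#####] terminal -1; root [..#../..###] d11
suppose V passes — search the same position with H to move:
pass> p1 H@[..#../..###]: H00[###../..###]+1* H03[..###/..###]-1 H10[..#../#####]+1
pass> p2 V@[###../..###] terminal -1; root [..#../..###] d11
for V: play +1, pass -1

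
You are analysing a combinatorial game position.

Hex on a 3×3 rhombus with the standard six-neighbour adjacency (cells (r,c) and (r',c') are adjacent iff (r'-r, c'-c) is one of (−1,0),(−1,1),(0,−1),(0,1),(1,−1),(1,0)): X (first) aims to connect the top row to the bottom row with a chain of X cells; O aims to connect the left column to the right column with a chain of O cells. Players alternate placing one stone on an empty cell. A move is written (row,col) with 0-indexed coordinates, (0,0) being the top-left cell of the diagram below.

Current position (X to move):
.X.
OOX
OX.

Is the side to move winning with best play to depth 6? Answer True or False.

p1 X@[.X./OOX/OX.]: (0,0)[XX./OOX/OX.]-1 (0,2)[.XX/OOX/OX.]+1* (2,2)[.X./OOX/OXX]-1
p2 O@[.XX/OOX/OX.] terminal -1; root [.X./OOX/OX.] d6

X winning at [.X./OOX/OX.]: True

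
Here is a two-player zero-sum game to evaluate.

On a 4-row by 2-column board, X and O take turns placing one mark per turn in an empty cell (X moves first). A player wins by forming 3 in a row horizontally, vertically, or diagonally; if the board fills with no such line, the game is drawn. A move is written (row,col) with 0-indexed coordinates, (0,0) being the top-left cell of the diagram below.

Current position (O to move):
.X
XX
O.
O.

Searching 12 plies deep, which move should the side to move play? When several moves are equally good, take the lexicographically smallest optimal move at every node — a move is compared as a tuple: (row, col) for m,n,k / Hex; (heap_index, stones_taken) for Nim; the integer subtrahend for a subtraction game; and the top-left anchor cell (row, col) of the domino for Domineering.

[.X/XX/O./O.] O move#1: (0,0):-1/OX/XX/O./O., (2,1):+0/.X/XX/OO/O.*, (3,1):-1/.X/XX/O./OO
[.X/XX/OO/O.] X move#2: (0,0):+0/XX/XX/OO/O.*, (3,1):+0/.X/XX/OO/OX
[XX/XX/OO/O.] O move#3: (3,1):+0/XX/XX/OO/OO*
[XX/XX/OO/OO] end (terminal +0, X#4); searched .X/XX/O./O. to 12

O's best at [.X/XX/O./O.]: (2,1)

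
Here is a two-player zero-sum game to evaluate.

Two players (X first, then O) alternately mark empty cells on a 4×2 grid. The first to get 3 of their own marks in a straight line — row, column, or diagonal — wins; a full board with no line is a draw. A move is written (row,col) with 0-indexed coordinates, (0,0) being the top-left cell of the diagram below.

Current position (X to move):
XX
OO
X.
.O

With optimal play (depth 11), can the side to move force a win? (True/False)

X winning at [XX/OO/X./.O]: False

[XX/OO/X./.O] X move#1: (2,1):+0/XX/OO/XX/.O*, (3,0):-1/XX/OO/X./XO
[XX/OO/XX/.O] O move#2: (3,0):+0/XX/OO/XX/OO*
[XX/OO/XX/OO] end (terminal +0, X#3); searched XX/OO/X./.O to 11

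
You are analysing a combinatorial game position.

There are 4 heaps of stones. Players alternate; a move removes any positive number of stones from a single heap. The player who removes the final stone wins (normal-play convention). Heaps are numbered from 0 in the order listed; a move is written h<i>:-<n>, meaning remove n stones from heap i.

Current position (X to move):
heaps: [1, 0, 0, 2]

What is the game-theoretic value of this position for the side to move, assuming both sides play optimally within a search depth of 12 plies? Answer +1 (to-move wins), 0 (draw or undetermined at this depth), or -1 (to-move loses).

value((1,0,0,2), X) = +1

p1 X@[(1,0,0,2)]: h0:-1[(0,0,0,2)]-1 h3:-1[(1,0,0,1)]+1* h3:-2[(1,0,0,0)]-1
p2 O@[(1,0,0,1)]: h0:-1[(0,0,0,1)]-1* h3:-1[(1,0,0,0)]-1
p3 X@[(0,0,0,1)]: h3:-1[(0,0,0,0)]+1*
p4 O@[(0,0,0,0)] terminal -1; root [(1,0,0,2)] d12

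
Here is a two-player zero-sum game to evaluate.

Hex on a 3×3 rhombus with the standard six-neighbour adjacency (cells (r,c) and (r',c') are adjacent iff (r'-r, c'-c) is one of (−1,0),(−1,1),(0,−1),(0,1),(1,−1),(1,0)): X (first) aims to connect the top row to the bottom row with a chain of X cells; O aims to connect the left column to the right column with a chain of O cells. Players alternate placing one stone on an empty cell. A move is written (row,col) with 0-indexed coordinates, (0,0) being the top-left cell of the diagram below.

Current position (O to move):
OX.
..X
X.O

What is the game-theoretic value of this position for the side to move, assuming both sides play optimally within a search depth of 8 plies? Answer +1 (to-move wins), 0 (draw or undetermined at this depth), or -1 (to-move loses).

p1 O@[OX./..X/X.O]: (0,2)[OXO/..X/X.O]-1* (1,0)[OX./O.X/X.O]-1 (1,1)[OX./.OX/X.O]-1 (2,1)[OX./..X/XOO]-1
p2 X@[OXO/..X/X.O]: (1,0)[OXO/X.X/X.O]+1* (1,1)[OXO/.XX/X.O]+1 (2,1)[OXO/..X/XXO]+1
p3 O@[OXO/X.X/X.O] terminal -1; root [OX./..X/X.O] d8

value(OX./..X/X.O, O) = -1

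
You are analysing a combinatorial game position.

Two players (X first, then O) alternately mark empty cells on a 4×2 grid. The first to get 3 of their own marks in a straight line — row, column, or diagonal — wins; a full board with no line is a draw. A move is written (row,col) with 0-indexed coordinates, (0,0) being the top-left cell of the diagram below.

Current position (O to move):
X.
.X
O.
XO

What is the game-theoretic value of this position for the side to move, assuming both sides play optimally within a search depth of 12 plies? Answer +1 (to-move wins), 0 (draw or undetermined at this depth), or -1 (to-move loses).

value(X./.X/O./XO, O) = 0

[X./.X/O./XO] O move#1: (0,1):+0/XO/.X/O./XO*, (1,0):+0/X./OX/O./XO, (2,1):+0/X./.X/OO/XO
[XO/.X/O./XO] X move#2: (1,0):+0/XO/XX/O./XO*, (2,1):+0/XO/.X/OX/XO
[XO/XX/O./XO] O move#3: (2,1):+0/XO/XX/OO/XO*
[XO/XX/OO/XO] end (terminal +0, X#4); searched X./.X/O./XO to 12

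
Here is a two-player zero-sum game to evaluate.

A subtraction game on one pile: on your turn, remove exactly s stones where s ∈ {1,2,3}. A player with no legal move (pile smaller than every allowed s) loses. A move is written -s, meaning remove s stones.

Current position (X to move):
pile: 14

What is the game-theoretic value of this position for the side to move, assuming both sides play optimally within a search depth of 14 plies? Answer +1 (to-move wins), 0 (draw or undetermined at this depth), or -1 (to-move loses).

value(14, X) = +1

p1 X@[14]: -1[13]-1 -2[12]+1* -3[11]-1
p2 O@[12]: -1[11]-1* -2[10]-1 -3[9]-1
p3 X@[11]: -1[10]-1 -2[9]-1 -3[8]+1*
p4 O@[8]: -1[7]-1* -2[6]-1 -3[5]-1
p5 X@[7]: -1[6]-1 -2[5]-1 -3[4]+1*
p6 O@[4]: -1[3]-1* -2[2]-1 -3[1]-1
p7 X@[3]: -1[2]-1 -2[1]-1 -3[0]+1*
p8 O@[0] terminal -1; root [14] d14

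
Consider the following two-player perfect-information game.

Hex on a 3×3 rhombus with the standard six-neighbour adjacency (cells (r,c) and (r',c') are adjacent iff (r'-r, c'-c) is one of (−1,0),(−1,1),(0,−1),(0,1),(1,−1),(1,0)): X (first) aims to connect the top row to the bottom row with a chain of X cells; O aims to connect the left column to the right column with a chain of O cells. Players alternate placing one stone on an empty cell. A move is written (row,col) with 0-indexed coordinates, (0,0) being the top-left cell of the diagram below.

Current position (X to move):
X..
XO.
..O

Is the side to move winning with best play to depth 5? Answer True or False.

ply 1, X at X../XO./..O | (0,1)=-1→XX./XO./..O; (0,2)=-1→X.X/XO./..O; (1,2)=-1→X../XOX/..O; (2,0)=+1→X../XO./X.O*; (2,1)=-1→X../XO./.XO
ply 2: X../XO./X.O is terminal -1 (O); from X../XO./..O depth 5

X winning at [X../XO./..O]: True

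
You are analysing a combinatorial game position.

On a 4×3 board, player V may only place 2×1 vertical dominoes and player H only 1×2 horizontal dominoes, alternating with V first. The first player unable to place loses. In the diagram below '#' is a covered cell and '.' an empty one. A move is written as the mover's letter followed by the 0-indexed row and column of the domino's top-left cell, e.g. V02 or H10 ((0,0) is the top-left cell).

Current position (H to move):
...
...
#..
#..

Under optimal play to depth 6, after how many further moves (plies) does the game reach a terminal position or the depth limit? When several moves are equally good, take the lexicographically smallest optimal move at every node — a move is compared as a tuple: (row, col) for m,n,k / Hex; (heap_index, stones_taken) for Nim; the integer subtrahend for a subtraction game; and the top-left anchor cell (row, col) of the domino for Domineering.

PV length from [.../.../#../#..]: 4 plies

ply 1, H at .../.../#../#.. | H00=-1→##./.../#../#..*; H01=-1→.##/.../#../#..; H10=-1→.../##./#../#..; H11=-1→.../.##/#../#..; H21=-1→.../.../###/#..; H31=-1→.../.../#../###
ply 2, V at ##./.../#../#.. | V02=-1→###/..#/#../#..; V11=+1→##./.#./##./#..*; V12=+1→##./..#/#.#/#..; V21=+1→##./.../##./##.; V22=+1→##./.../#.#/#.#
ply 3, H at ##./.#./##./#.. | H31=-1→##./.#./##./###*
ply 4, V at ##./.#./##./### | V02=+1→###/.##/##./###*; V12=+1→##./.##/###/###
ply 5: ###/.##/##./### is terminal -1 (H); from .../.../#../#.. depth 6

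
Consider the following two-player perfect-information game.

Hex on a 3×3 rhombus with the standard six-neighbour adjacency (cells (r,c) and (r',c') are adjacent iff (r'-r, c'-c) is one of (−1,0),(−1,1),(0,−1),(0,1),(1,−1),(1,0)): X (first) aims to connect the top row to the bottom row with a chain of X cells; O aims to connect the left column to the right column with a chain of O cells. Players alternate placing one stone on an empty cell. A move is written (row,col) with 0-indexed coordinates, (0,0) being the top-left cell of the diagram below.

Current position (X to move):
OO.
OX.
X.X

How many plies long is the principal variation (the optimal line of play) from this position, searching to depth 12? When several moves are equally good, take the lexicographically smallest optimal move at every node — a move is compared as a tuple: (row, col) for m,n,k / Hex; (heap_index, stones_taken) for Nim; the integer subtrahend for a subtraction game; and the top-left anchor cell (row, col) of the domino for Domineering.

PV length from [OO./OX./X.X]: 1 ply

[OO./OX./X.X] X move#1: (0,2):+1/OOX/OX./X.X*, (1,2):-1/OO./OXX/X.X, (2,1):-1/OO./OX./XXX
[OOX/OX./X.X] end (terminal -1, O#2); searched OO./OX./X.X to 12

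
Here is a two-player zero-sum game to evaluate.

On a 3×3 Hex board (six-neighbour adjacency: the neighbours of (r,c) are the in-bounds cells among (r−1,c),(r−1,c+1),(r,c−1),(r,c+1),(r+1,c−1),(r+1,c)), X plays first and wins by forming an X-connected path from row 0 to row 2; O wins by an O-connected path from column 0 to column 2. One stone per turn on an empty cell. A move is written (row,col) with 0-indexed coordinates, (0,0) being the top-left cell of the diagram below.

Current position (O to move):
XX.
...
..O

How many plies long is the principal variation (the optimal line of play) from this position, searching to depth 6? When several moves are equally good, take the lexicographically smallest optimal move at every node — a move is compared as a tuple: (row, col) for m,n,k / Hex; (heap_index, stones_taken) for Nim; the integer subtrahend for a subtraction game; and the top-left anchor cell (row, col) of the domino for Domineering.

PV length from [XX./.../..O]: 5 plies

p1 O@[XX./.../..O]: (0,2)[XXO/.../..O]-1 (1,0)[XX./O../..O]-1 (1,1)[XX./.O./..O]+1* (1,2)[XX./..O/..O]-1 (2,0)[XX./.../O.O]+1 (2,1)[XX./.../.OO]-1
p2 X@[XX./.O./..O]: (0,2)[XXX/.O./..O]-1* (1,0)[XX./XO./..O]-1 (1,2)[XX./.OX/..O]-1 (2,0)[XX./.O./X.O]-1 (2,1)[XX./.O./.XO]-1
p3 O@[XXX/.O./..O]: (1,0)[XXX/OO./..O]+1* (1,2)[XXX/.OO/..O]+1 (2,0)[XXX/.O./O.O]+1 (2,1)[XXX/.O./.OO]+1
p4 X@[XXX/OO./..O]: (1,2)[XXX/OOX/..O]-1* (2,0)[XXX/OO./X.O]-1 (2,1)[XXX/OO./.XO]-1
p5 O@[XXX/OOX/..O]: (2,0)[XXX/OOX/O.O]-1 (2,1)[XXX/OOX/.OO]+1*
p6 X@[XXX/OOX/.OO] terminal -1; root [XX./.../..O] d6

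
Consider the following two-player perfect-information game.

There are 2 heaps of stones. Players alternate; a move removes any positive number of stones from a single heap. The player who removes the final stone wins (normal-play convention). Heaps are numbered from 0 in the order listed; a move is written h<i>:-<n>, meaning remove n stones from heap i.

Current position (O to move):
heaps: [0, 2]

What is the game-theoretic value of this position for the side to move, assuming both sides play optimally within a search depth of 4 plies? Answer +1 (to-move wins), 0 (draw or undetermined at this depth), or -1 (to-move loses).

value((0,2), O) = +1

p1 O@[(0,2)]: h1:-1[(0,1)]-1 h1:-2[(0,0)]+1*
p2 X@[(0,0)] terminal -1; root [(0,2)] d4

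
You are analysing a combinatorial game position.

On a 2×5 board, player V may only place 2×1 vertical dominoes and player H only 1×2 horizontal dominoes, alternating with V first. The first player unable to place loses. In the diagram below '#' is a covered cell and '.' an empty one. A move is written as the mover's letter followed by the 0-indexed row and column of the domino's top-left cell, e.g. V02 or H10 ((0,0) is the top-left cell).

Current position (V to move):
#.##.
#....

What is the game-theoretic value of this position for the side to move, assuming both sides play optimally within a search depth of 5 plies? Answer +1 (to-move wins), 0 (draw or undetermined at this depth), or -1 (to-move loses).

[#.##./#....] V move#1: V01:-1/####./##...*, V04:-1/#.###/#...#
[####./##...] H move#2: H12:-1/####./####., H13:+1/####./##.##*
[####./##.##] end (terminal -1, V#3); searched #.##./#.... to 5

value(#.##./#...., V) = -1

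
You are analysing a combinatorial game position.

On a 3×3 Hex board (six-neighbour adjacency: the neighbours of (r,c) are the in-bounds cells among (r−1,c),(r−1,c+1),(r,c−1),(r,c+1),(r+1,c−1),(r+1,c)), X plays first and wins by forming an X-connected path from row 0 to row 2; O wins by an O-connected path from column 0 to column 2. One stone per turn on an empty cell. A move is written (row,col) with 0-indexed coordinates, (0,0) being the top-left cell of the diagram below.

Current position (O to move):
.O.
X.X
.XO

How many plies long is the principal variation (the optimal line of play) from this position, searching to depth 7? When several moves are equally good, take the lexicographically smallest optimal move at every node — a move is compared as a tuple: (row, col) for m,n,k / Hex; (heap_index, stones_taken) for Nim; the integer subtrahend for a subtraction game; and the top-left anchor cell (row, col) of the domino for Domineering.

p1 O@[.O./X.X/.XO]: (0,0)[OO./X.X/.XO]-1* (0,2)[.OO/X.X/.XO]-1 (1,1)[.O./XOX/.XO]-1 (2,0)[.O./X.X/OXO]-1
p2 X@[OO./X.X/.XO]: (0,2)[OOX/X.X/.XO]+1* (1,1)[OO./XXX/.XO]-1 (2,0)[OO./X.X/XXO]-1
p3 O@[OOX/X.X/.XO] terminal -1; root [.O./X.X/.XO] d7

PV length from [.O./X.X/.XO]: 2 plies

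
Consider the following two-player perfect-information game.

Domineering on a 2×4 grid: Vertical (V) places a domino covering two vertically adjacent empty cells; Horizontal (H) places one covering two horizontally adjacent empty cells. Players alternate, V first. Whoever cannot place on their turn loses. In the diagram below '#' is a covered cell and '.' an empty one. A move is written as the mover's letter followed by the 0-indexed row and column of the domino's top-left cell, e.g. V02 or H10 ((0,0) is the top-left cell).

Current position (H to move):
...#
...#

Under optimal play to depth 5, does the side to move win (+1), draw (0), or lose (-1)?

value(...#/...#, H) = +1

ply 1, H at ...#/...# | H00=+1→##.#/...#*; H01=+1→.###/...#; H10=+1→...#/##.#; H11=+1→...#/.###
ply 2, V at ##.#/...# | V02=-1→####/..##*
ply 3, H at ####/..## | H10=+1→####/####*
ply 4: ####/#### is terminal -1 (V); from ...#/...# depth 5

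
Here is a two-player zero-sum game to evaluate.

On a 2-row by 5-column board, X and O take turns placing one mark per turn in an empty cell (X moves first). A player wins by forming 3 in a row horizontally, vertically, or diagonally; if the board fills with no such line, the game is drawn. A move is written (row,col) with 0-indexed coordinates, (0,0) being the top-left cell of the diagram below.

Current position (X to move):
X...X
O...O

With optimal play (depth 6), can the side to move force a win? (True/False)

ply 1, X at X...X/O...O | (0,1)=+0→XX..X/O...O; (0,2)=+1→X.X.X/O...O*; (0,3)=+0→X..XX/O...O; (1,1)=+0→X...X/OX..O; (1,2)=+0→X...X/O.X.O; (1,3)=+0→X...X/O..XO
ply 2, O at X.X.X/O...O | (0,1)=-1→XOX.X/O...O*; (0,3)=-1→X.XOX/O...O; (1,1)=-1→X.X.X/OO..O; (1,2)=-1→X.X.X/O.O.O; (1,3)=-1→X.X.X/O..OO
ply 3, X at XOX.X/O...O | (0,3)=+1→XOXXX/O...O*; (1,1)=+0→XOX.X/OX..O; (1,2)=+0→XOX.X/O.X.O; (1,3)=+0→XOX.X/O..XO
ply 4: XOXXX/O...O is terminal -1 (O); from X...X/O...O depth 6

X winning at [X...X/O...O]: True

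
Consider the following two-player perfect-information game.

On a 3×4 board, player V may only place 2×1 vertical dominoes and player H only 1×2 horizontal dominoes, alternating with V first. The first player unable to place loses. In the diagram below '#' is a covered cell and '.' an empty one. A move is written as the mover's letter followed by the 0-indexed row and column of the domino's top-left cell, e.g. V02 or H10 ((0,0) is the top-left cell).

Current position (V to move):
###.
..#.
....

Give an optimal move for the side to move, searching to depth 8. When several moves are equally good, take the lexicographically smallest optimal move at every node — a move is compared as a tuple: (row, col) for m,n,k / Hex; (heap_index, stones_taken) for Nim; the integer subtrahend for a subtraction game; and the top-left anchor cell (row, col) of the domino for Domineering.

ply 1, V at ###./..#./.... | V03=-1→####/..##/....; V10=+1→###./#.#./#...*; V11=+1→###./.##./.#..; V13=-1→###./..##/...#
ply 2, H at ###./#.#./#... | H21=-1→###./#.#./###.*; H22=-1→###./#.#./#.##
ply 3, V at ###./#.#./###. | V03=+1→####/#.##/###.*; V13=+1→###./#.##/####
ply 4: ####/#.##/###. is terminal -1 (H); from ###./..#./.... depth 8

V's best at [###./..#./....]: V10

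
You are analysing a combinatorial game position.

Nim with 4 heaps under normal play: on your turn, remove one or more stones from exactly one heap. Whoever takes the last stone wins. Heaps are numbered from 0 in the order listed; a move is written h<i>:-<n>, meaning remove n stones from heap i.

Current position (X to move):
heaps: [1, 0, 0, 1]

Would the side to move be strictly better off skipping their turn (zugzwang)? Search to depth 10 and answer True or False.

zugzwang((1,0,0,1), X) = True

ply 1, X at (1,0,0,1) | h0:-1=-1→(0,0,0,1)*; h3:-1=-1→(1,0,0,0)
ply 2, O at (0,0,0,1) | h3:-1=+1→(0,0,0,0)*
ply 3: (0,0,0,0) is terminal -1 (X); from (1,0,0,1) depth 10
pass branch (O moves first from the same position):
  | ply 1, O at (1,0,0,1) | h0:-1=-1→(0,0,0,1)*; h3:-1=-1→(1,0,0,0)
  | ply 2, X at (0,0,0,1) | h3:-1=+1→(0,0,0,0)*
  | ply 3: (0,0,0,0) is terminal -1 (O); from (1,0,0,1) depth 10
X moving scores -1; X passing scores +1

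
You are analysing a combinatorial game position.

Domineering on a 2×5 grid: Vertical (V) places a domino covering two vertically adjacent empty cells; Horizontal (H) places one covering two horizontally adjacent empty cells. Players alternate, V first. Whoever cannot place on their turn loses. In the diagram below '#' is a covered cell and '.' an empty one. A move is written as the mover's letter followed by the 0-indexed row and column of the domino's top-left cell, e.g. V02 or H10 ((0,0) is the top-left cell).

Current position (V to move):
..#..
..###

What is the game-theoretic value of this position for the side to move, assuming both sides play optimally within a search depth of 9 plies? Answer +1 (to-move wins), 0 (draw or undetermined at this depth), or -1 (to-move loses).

p1 V@[..#../..###]: V00[#.#../#.###]+1* V01[.##../.####]+1
p2 H@[#.#../#.###]: H03[#.###/#.###]-1*
p3 V@[#.###/#.###]: V01[#####/#####]+1*
p4 H@[#####/#####] terminal -1; root [..#../..###] d9

value(..#../..###, V) = +1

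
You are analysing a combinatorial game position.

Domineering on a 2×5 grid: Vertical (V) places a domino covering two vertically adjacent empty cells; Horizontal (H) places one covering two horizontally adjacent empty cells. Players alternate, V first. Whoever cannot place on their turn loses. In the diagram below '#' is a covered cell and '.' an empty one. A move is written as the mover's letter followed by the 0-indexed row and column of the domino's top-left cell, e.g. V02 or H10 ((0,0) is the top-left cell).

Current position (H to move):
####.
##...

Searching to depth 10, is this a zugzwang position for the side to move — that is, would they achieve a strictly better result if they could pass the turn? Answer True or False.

ply 1, H at ####./##... | H12=-1→####./####.; H13=+1→####./##.##*
ply 2: ####./##.## is terminal -1 (V); from ####./##... depth 10
suppose H passes — search the same position with V to move:
pass> ply 1, V at ####./##... | V04=-1→#####/##..#*
pass> ply 2, H at #####/##..# | H12=+1→#####/#####*
pass> ply 3: #####/##### is terminal -1 (V); from ####./##... depth 10
for H: play +1, pass +1

zugzwang(####./##..., H) = False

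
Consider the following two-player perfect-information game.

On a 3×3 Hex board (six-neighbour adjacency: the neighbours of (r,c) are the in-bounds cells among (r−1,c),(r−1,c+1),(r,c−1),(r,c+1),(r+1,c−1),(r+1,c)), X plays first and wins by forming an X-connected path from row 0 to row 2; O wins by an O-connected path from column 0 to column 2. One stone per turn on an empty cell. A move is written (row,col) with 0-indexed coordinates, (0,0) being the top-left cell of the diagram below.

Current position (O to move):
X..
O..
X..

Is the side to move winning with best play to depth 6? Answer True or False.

O winning at [X../O../X..]: True

p1 O@[X../O../X..]: (0,1)[XO./O../X..]-1 (0,2)[X.O/O../X..]+1* (1,1)[X../OO./X..]+1 (1,2)[X../O.O/X..]-1 (2,1)[X../O../XO.]-1 (2,2)[X../O../X.O]-1
p2 X@[X.O/O../X..]: (0,1)[XXO/O../X..]-1* (1,1)[X.O/OX./X..]-1 (1,2)[X.O/O.X/X..]-1 (2,1)[X.O/O../XX.]-1 (2,2)[X.O/O../X.X]-1
p3 O@[XXO/O../X..]: (1,1)[XXO/OO./X..]+1* (1,2)[XXO/O.O/X..]-1 (2,1)[XXO/O../XO.]-1 (2,2)[XXO/O../X.O]-1
p4 X@[XXO/OO./X..] terminal -1; root [X../O../X..] d6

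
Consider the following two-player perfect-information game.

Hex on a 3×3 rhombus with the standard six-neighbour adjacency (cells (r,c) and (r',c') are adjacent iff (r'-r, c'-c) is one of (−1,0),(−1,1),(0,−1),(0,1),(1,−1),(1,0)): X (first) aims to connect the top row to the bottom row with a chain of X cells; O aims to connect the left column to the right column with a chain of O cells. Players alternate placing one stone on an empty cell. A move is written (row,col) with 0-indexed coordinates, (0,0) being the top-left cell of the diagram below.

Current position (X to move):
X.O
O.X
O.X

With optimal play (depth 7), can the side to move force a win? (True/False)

X winning at [X.O/O.X/O.X]: False

p1 X@[X.O/O.X/O.X]: (0,1)[XXO/O.X/O.X]-1* (1,1)[X.O/OXX/O.X]-1 (2,1)[X.O/O.X/OXX]-1
p2 O@[XXO/O.X/O.X]: (1,1)[XXO/OOX/O.X]+1* (2,1)[XXO/O.X/OOX]-1
p3 X@[XXO/OOX/O.X] terminal -1; root [X.O/O.X/O.X] d7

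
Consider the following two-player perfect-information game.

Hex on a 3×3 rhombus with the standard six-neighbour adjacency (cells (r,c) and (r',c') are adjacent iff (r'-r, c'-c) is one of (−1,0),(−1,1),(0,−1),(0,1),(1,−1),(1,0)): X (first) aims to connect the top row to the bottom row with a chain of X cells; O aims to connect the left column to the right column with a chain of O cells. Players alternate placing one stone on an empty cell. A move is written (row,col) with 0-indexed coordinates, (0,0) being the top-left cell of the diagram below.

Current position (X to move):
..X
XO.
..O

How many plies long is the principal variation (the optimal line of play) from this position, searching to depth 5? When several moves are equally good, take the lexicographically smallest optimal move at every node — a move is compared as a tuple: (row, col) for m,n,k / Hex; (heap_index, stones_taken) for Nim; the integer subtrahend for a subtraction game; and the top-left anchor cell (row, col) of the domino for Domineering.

p1 X@[..X/XO./..O]: (0,0)[X.X/XO./..O]-1 (0,1)[.XX/XO./..O]-1 (1,2)[..X/XOX/..O]+1* (2,0)[..X/XO./X.O]+1 (2,1)[..X/XO./.XO]+1
p2 O@[..X/XOX/..O]: (0,0)[O.X/XOX/..O]-1* (0,1)[.OX/XOX/..O]-1 (2,0)[..X/XOX/O.O]-1 (2,1)[..X/XOX/.OO]-1
p3 X@[O.X/XOX/..O]: (0,1)[OXX/XOX/..O]+1* (2,0)[O.X/XOX/X.O]+1 (2,1)[O.X/XOX/.XO]+1
p4 O@[OXX/XOX/..O]: (2,0)[OXX/XOX/O.O]-1* (2,1)[OXX/XOX/.OO]-1
p5 X@[OXX/XOX/O.O]: (2,1)[OXX/XOX/OXO]+1*
p6 O@[OXX/XOX/OXO] terminal -1; root [..X/XO./..O] d5

PV length from [..X/XO./..O]: 5 plies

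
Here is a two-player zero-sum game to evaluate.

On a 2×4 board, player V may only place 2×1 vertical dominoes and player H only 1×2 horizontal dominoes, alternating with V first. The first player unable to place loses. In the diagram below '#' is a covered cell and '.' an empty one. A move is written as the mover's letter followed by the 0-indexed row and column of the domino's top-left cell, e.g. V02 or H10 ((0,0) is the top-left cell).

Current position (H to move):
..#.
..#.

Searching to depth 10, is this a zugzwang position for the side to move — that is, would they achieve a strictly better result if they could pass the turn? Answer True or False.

p1 H@[..#./..#.]: H00[###./..#.]+1* H10[..#./###.]+1
p2 V@[###./..#.]: V03[####/..##]-1*
p3 H@[####/..##]: H10[####/####]+1*
p4 V@[####/####] terminal -1; root [..#./..#.] d10
if H skipped the turn, V would face:
~ p1 V@[..#./..#.]: V00[#.#./#.#.]+1* V01[.##./.##.]+1 V03[..##/..##]-1
~ p2 H@[#.#./#.#.] terminal -1; root [..#./..#.] d10
compare (H): move=+1 vs pass=-1

zugzwang(..#./..#., H) = False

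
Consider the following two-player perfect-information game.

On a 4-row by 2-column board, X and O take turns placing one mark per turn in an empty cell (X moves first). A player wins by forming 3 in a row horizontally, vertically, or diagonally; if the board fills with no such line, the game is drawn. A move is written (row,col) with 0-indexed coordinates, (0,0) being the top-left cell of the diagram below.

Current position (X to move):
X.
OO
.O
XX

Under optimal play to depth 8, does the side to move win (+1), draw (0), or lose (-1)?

p1 X@[X./OO/.O/XX]: (0,1)[XX/OO/.O/XX]+0* (2,0)[X./OO/XO/XX]-1
p2 O@[XX/OO/.O/XX]: (2,0)[XX/OO/OO/XX]+0*
p3 X@[XX/OO/OO/XX] terminal +0; root [X./OO/.O/XX] d8

value(X./OO/.O/XX, X) = 0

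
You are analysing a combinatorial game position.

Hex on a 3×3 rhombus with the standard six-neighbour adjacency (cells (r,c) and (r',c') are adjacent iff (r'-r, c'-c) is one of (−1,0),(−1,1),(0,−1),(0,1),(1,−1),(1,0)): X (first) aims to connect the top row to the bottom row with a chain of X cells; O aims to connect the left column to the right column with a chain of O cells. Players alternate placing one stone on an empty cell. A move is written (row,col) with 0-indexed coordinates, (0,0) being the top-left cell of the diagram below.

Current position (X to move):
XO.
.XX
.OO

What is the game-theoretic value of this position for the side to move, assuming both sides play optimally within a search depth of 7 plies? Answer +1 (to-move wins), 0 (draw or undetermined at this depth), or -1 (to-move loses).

p1 X@[XO./.XX/.OO]: (0,2)[XOX/.XX/.OO]-1 (1,0)[XO./XXX/.OO]-1 (2,0)[XO./.XX/XOO]+1*
p2 O@[XO./.XX/XOO]: (0,2)[XOO/.XX/XOO]-1* (1,0)[XO./OXX/XOO]-1
p3 X@[XOO/.XX/XOO]: (1,0)[XOO/XXX/XOO]+1*
p4 O@[XOO/XXX/XOO] terminal -1; root [XO./.XX/.OO] d7

value(XO./.XX/.OO, X) = +1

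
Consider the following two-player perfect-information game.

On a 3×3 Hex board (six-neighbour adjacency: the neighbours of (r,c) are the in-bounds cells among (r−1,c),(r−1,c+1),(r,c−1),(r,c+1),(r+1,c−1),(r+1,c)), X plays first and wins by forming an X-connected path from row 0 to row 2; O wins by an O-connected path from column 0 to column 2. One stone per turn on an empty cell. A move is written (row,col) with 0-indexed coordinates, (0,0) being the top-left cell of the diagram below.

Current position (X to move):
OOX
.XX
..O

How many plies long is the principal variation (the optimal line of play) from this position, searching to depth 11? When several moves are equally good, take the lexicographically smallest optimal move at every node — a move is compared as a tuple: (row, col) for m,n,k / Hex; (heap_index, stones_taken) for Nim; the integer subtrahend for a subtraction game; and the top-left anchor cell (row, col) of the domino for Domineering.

ply 1, X at OOX/.XX/..O | (1,0)=+1→OOX/XXX/..O*; (2,0)=+1→OOX/.XX/X.O; (2,1)=+1→OOX/.XX/.XO
ply 2, O at OOX/XXX/..O | (2,0)=-1→OOX/XXX/O.O*; (2,1)=-1→OOX/XXX/.OO
ply 3, X at OOX/XXX/O.O | (2,1)=+1→OOX/XXX/OXO*
ply 4: OOX/XXX/OXO is terminal -1 (O); from OOX/.XX/..O depth 11

PV length from [OOX/.XX/..O]: 3 plies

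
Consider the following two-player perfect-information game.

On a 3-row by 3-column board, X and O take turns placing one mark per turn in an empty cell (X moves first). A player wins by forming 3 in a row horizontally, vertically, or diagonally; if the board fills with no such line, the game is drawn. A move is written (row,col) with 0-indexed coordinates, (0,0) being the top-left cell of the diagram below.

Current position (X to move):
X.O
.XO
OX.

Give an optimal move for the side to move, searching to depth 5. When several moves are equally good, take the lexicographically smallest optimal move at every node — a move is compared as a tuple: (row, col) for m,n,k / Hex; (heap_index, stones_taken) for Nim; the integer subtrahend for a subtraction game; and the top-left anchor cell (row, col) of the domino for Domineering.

X's best at [X.O/.XO/OX.]: (0,1)

[X.O/.XO/OX.] X move#1: (0,1):+1/XXO/.XO/OX.*, (1,0):-1/X.O/XXO/OX., (2,2):+1/X.O/.XO/OXX
[XXO/.XO/OX.] end (terminal -1, O#2); searched X.O/.XO/OX. to 5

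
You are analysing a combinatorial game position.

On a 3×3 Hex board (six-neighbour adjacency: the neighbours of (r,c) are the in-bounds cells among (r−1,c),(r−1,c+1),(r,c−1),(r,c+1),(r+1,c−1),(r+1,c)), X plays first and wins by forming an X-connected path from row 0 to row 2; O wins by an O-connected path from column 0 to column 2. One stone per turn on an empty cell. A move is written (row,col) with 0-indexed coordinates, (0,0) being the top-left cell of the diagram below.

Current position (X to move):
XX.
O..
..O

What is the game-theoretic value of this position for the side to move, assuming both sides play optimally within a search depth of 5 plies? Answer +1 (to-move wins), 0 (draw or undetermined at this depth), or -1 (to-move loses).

ply 1, X at XX./O../..O | (0,2)=-1→XXX/O../..O; (1,1)=+1→XX./OX./..O*; (1,2)=-1→XX./O.X/..O; (2,0)=-1→XX./O../X.O; (2,1)=-1→XX./O../.XO
ply 2, O at XX./OX./..O | (0,2)=-1→XXO/OX./..O*; (1,2)=-1→XX./OXO/..O; (2,0)=-1→XX./OX./O.O; (2,1)=-1→XX./OX./.OO
ply 3, X at XXO/OX./..O | (1,2)=+1→XXO/OXX/..O*; (2,0)=+1→XXO/OX./X.O; (2,1)=+1→XXO/OX./.XO
ply 4, O at XXO/OXX/..O | (2,0)=-1→XXO/OXX/O.O*; (2,1)=-1→XXO/OXX/.OO
ply 5, X at XXO/OXX/O.O | (2,1)=+1→XXO/OXX/OXO*
ply 6: XXO/OXX/OXO is terminal -1 (O); from XX./O../..O depth 5

value(XX./O../..O, X) = +1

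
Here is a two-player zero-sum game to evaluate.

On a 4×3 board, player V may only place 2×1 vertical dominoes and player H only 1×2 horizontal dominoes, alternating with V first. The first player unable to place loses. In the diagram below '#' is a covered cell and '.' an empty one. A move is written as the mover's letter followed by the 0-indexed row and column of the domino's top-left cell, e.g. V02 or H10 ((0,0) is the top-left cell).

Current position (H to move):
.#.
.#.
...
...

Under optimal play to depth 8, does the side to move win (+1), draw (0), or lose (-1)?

value(.#./.#./.../..., H) = -1

p1 H@[.#./.#./.../...]: H20[.#./.#./##./...]-1* H21[.#./.#./.##/...]-1 H30[.#./.#./.../##.]-1 H31[.#./.#./.../.##]-1
p2 V@[.#./.#./##./...]: V00[##./##./##./...]+1* V02[.##/.##/##./...]+1 V12[.#./.##/###/...]+1 V22[.#./.#./###/..#]+1
p3 H@[##./##./##./...]: H30[##./##./##./##.]-1* H31[##./##./##./.##]-1
p4 V@[##./##./##./##.]: V02[###/###/##./##.]+1* V12[##./###/###/##.]+1 V22[##./##./###/###]+1
p5 H@[###/###/##./##.] terminal -1; root [.#./.#./.../...] d8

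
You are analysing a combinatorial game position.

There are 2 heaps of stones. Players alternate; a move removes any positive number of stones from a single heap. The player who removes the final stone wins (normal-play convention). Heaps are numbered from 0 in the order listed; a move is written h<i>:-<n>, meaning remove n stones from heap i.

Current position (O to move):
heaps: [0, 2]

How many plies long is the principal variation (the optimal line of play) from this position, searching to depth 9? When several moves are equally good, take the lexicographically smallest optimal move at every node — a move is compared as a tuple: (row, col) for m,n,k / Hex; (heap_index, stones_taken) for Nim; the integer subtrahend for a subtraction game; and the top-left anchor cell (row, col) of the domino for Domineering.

PV length from [(0,2)]: 1 ply

[(0,2)] O move#1: h1:-1:-1/(0,1), h1:-2:+1/(0,0)*
[(0,0)] end (terminal -1, X#2); searched (0,2) to 9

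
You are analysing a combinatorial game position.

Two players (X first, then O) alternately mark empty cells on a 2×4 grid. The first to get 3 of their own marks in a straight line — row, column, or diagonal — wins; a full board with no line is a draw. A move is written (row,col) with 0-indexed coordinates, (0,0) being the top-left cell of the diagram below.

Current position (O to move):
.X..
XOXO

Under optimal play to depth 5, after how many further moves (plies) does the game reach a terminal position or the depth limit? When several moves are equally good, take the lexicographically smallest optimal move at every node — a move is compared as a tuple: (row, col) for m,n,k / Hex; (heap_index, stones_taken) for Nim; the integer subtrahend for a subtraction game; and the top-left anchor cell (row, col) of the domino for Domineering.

ply 1, O at .X../XOXO | (0,0)=+0→OX../XOXO*; (0,2)=+0→.XO./XOXO; (0,3)=+0→.X.O/XOXO
ply 2, X at OX../XOXO | (0,2)=+0→OXX./XOXO*; (0,3)=+0→OX.X/XOXO
ply 3, O at OXX./XOXO | (0,3)=+0→OXXO/XOXO*
ply 4: OXXO/XOXO is terminal +0 (X); from .X../XOXO depth 5

PV length from [.X../XOXO]: 3 plies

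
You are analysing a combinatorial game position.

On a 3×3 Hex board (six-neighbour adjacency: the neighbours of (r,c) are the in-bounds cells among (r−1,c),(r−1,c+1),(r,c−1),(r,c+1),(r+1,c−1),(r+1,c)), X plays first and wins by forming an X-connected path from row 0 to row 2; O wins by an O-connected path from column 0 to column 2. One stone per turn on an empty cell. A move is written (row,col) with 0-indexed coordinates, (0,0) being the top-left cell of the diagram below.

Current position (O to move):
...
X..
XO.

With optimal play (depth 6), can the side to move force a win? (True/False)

O winning at [.../X../XO.]: False

ply 1, O at .../X../XO. | (0,0)=-1→O../X../XO.*; (0,1)=-1→.O./X../XO.; (0,2)=-1→..O/X../XO.; (1,1)=-1→.../XO./XO.; (1,2)=-1→.../X.O/XO.; (2,2)=-1→.../X../XOO
ply 2, X at O../X../XO. | (0,1)=+1→OX./X../XO.*; (0,2)=+1→O.X/X../XO.; (1,1)=+1→O../XX./XO.; (1,2)=+1→O../X.X/XO.; (2,2)=+1→O../X../XOX
ply 3: OX./X../XO. is terminal -1 (O); from .../X../XO. depth 6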